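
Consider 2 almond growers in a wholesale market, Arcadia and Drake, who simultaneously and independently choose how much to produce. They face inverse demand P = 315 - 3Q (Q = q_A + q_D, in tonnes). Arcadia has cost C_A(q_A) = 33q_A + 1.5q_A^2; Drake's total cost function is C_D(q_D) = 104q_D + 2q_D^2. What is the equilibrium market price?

Arcadia's profit: π_A = (315 - 3Q)q_A - (33q_A + (3/2)q_A²). Setting ∂π_A/∂q_A = 0: 282 - 9q_A - 3(q_D) = 0.
Drake's first-order condition: 211 - 10q_D - 3(q_A) = 0.
So q_A = (282 - 3q_D)/9 and q_D = (211 - 3q_A)/10.
Substituting one into the other gives q_A = 27 and q_D = 13.
Total output Q = 40, so price P = 315 - 3·40 = 195.

195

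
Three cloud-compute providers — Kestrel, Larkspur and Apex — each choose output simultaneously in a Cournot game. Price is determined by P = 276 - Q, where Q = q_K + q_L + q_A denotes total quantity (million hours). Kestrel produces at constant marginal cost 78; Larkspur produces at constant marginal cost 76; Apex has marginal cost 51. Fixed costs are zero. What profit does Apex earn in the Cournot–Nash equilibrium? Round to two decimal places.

Kestrel's profit: π_K = (276 - Q)q_K - (78q_K). Setting ∂π_K/∂q_K = 0: 198 - 2q_K - (q_L + q_A) = 0.
Larkspur's profit: π_L = (276 - Q)q_L - (76q_L). Setting ∂π_L/∂q_L = 0: 200 - 2q_L - (q_K + q_A) = 0.
Apex's profit: π_A = (276 - Q)q_A - (51q_A). Setting ∂π_A/∂q_A = 0: 225 - 2q_A - (q_K + q_L) = 0.
Adding the 3 conditions: 623 − 2Q − 2Q = 0, i.e. Q = 623/4.
Back-substituting: q_K = (198 − 623/4) = 169/4, q_L = (200 − 623/4) = 177/4, q_A = (225 − 623/4) = 277/4.
Price P = 276 - 623/4 = 481/4.
Apex's profit: (481/4 - 51)·(277/4) = 4795.5625.

4795.56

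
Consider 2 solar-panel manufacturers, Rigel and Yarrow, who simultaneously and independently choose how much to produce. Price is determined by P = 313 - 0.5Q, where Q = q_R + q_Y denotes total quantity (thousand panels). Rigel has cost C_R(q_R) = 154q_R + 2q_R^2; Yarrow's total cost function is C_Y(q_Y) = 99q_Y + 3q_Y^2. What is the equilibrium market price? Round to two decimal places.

284.27

Rigel's profit: π_R = (313 - 0.5Q)q_R - (154q_R + 2q_R²). Setting ∂π_R/∂q_R = 0: 159 - 5q_R - (1/2)(q_Y) = 0.
Yarrow's first-order condition: 214 - 7q_Y - (1/2)(q_R) = 0.
Rearranging gives the reaction functions q_R = (159 - (1/2)q_Y)/5 and q_Y = (214 - (1/2)q_R)/7.
Substituting one into the other gives q_R = 28.9496 and q_Y = 28.5036.
Total output Q = 57.4532, so price P = 313 - (1/2)·57.4532 = 284.2734.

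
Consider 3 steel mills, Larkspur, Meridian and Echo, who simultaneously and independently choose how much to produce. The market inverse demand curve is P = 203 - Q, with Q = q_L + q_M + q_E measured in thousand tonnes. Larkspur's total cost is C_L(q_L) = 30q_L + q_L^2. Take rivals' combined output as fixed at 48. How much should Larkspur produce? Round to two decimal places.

31.25

With rivals' combined output fixed at 48, Larkspur's profit is π_L = (203 - 48 - q_L)q_L - (30q_L + q_L²) = (155 - q_L)q_L - (30q_L + q_L²).
∂π_L/∂q_L = 125 - 4q_L = 0, so q_L = 125/4.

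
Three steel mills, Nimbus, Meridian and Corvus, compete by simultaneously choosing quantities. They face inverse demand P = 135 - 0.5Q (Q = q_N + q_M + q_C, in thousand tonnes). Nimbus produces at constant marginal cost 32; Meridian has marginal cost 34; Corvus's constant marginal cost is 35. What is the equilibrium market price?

Nimbus's profit: π_N = (135 - 0.5Q)q_N - (32q_N). Setting ∂π_N/∂q_N = 0: 103 - q_N - (1/2)(q_M + q_C) = 0.
Meridian's first-order condition: 101 - q_M - (1/2)(q_N + q_C) = 0.
Corvus's profit: π_C = (135 - 0.5Q)q_C - (35q_C). Setting ∂π_C/∂q_C = 0: 100 - q_C - (1/2)(q_N + q_M) = 0.
Adding the 3 first-order conditions: 304 − 2Q = 0, so Q = 152.
Back-substituting: q_N = (103 − 76)/(1/2) = 54, q_M = (101 − 76)/(1/2) = 50, q_C = (100 − 76)/(1/2) = 48.
Total output Q = 152, so price P = 135 - (1/2)·152 = 59.

59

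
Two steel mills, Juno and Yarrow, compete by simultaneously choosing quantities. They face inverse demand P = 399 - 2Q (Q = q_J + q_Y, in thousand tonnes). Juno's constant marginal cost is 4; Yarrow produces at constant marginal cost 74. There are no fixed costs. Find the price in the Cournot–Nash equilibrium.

Juno's profit: π_J = (399 - 2Q)q_J - (4q_J). Setting ∂π_J/∂q_J = 0: 395 - 4q_J - 2(q_Y) = 0.
Yarrow's first-order condition: 325 - 4q_Y - 2(q_J) = 0.
Best responses: q_J = (395 - 2q_Y)/4, q_Y = (325 - 2q_J)/4.
Substituting one into the other gives q_J = 155/2 and q_Y = 85/2.
Total output Q = 120, so price P = 399 - 2·120 = 159.

159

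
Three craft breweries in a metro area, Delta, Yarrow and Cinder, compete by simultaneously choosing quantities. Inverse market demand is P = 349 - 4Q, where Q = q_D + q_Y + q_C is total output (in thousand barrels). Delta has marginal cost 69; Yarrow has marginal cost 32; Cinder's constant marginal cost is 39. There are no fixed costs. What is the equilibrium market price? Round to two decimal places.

122.25

Delta's profit: π_D = (349 - 4Q)q_D - (69q_D). Setting ∂π_D/∂q_D = 0: 280 - 8q_D - 4(q_Y + q_C) = 0.
Yarrow's first-order condition: 317 - 8q_Y - 4(q_D + q_C) = 0.
Cinder's profit: π_C = (349 - 4Q)q_C - (39q_C). Setting ∂π_C/∂q_C = 0: 310 - 8q_C - 4(q_D + q_Y) = 0.
Adding the 3 first-order conditions: 907 − 16Q = 0, so Q = 907/16.
Back-substituting: q_D = (280 − 907/4)/4 = 213/16, q_Y = (317 − 907/4)/4 = 361/16, q_C = (310 − 907/4)/4 = 333/16.
Total output Q = 907/16, so price P = 349 - 4·(907/16) = 489/4.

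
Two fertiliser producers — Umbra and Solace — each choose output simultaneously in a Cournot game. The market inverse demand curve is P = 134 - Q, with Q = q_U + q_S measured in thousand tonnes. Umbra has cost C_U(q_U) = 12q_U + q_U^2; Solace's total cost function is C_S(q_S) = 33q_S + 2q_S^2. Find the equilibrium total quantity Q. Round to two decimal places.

39.70

Umbra's profit: π_U = (134 - Q)q_U - (12q_U + q_U²). Setting ∂π_U/∂q_U = 0: 122 - 4q_U - (q_S) = 0.
Solace's profit: π_S = (134 - Q)q_S - (33q_S + 2q_S²). Setting ∂π_S/∂q_S = 0: 101 - 6q_S - (q_U) = 0.
Rearranging gives the reaction functions q_U = (122 - q_S)/4 and q_S = (101 - q_U)/6.
Substituting one into the other gives q_U = 631/23 and q_S = 282/23.
Total output Q = 631/23 + 282/23 = 913/23.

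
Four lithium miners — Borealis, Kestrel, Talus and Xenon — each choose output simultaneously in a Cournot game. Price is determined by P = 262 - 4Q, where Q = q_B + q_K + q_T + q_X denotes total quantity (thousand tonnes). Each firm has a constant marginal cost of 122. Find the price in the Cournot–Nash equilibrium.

150

Each firm earns π_i = (262 - 4Q)q_i - 122q_i.
First-order condition (treating rivals' output as given): 140 - 8q_i - 4·Σ_{j≠i} q_j = 0.
By symmetry each firm produces the same amount; substituting Σ_{j≠i} q_j = 3q_i yields q_i = 140/20 = 7.
Total output Q = 28, so price P = 262 - 4·28 = 150.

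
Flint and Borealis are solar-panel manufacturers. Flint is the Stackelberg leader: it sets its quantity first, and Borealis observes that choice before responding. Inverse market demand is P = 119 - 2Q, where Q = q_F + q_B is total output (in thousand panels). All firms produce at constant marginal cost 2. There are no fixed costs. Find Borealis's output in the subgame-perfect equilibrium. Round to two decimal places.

14.63

Solve by backward induction. Given q_F, the follower Borealis maximises π_B = (119 - 2q_F - 2q_B)q_B - 2q_B.
Setting the follower's marginal profit to zero, 117 - 2q_F - 4q_B = 0, i.e. q_B = (117 - 2q_F)/4.
Flint substitutes q_B(q_F) into its own profit: π_F = q_F(119 - 2q_F - (117 - 2q_F)/2) - 2q_F = (121/2 - q_F)q_F - 2q_F.
Maximising: ∂π_F/∂q_F = 117/2 - 2q_F = 0, giving q_F = 117/4.
Then q_B = (117 - 2·(117/4))/4 = 117/8.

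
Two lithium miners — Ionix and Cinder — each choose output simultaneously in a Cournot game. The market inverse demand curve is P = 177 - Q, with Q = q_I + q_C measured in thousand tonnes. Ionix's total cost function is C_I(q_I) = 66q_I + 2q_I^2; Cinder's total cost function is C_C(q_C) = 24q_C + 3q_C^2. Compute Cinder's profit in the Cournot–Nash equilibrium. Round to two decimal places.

1179.26

Ionix's profit: π_I = (177 - Q)q_I - (66q_I + 2q_I²). Setting ∂π_I/∂q_I = 0: 111 - 6q_I - (q_C) = 0.
Cinder's profit: π_C = (177 - Q)q_C - (24q_C + 3q_C²). Setting ∂π_C/∂q_C = 0: 153 - 8q_C - (q_I) = 0.
Best responses: q_I = (111 - q_C)/6, q_C = (153 - q_I)/8.
Substituting one into the other gives q_I = 735/47 and q_C = 807/47.
Price P = 177 - 1542/47 = 144.1915.
Cinder's profit: 144.1915·(807/47) - 24·(807/47) - 3(807/47)² = 1179.2648.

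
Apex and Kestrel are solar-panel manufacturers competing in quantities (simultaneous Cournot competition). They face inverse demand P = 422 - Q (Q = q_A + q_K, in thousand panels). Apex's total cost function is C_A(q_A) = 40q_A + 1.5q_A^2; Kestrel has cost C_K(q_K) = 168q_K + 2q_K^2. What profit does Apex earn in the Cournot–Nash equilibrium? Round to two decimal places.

12346.74

Apex's profit: π_A = (422 - Q)q_A - (40q_A + (3/2)q_A²). Setting ∂π_A/∂q_A = 0: 382 - 5q_A - (q_K) = 0.
Kestrel's profit: π_K = (422 - Q)q_K - (168q_K + 2q_K²). Setting ∂π_K/∂q_K = 0: 254 - 6q_K - (q_A) = 0.
So q_A = (382 - q_K)/5 and q_K = (254 - q_A)/6.
Solving the pair: q_A = 70.2759, q_K = 888/29.
Price P = 422 - 100.8966 = 321.1034.
Apex's profit: 321.1034·70.2759 - 40·70.2759 - (3/2)·70.2759² = 12346.7420.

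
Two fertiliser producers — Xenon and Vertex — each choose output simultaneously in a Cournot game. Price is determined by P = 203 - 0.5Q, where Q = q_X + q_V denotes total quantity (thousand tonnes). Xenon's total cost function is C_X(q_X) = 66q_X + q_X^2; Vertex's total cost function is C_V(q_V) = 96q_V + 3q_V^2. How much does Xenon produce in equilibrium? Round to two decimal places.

43.64

Xenon's profit: π_X = (203 - 0.5Q)q_X - (66q_X + q_X²). Setting ∂π_X/∂q_X = 0: 137 - 3q_X - (1/2)(q_V) = 0.
Vertex's first-order condition: 107 - 7q_V - (1/2)(q_X) = 0.
Rearranging gives the reaction functions q_X = (137 - (1/2)q_V)/3 and q_V = (107 - (1/2)q_X)/7.
Solving the pair: q_X = 43.6386, q_V = 1010/83.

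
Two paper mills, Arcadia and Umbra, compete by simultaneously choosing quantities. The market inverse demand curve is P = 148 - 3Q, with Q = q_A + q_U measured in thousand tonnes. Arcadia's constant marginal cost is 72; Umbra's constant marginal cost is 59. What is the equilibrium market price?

Arcadia's profit: π_A = (148 - 3Q)q_A - (72q_A). Setting ∂π_A/∂q_A = 0: 76 - 6q_A - 3(q_U) = 0.
Umbra's first-order condition: 89 - 6q_U - 3(q_A) = 0.
Rearranging gives the reaction functions q_A = (76 - 3q_U)/6 and q_U = (89 - 3q_A)/6.
Substituting one into the other gives q_A = 7 and q_U = 34/3.
Total output Q = 55/3, so price P = 148 - 3·(55/3) = 93.

93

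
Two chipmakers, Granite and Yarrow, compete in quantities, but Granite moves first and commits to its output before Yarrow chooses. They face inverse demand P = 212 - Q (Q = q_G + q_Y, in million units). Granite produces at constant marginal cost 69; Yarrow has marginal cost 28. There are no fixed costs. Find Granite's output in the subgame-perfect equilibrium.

51

The follower Yarrow best-responds to any q_G: π_Y = (212 - Q)q_Y - 28q_Y.
∂π_Y/∂q_Y = 184 - q_G - 2q_Y = 0 gives the reaction function q_Y = (184 - q_G)/2.
Granite substitutes q_Y(q_G) into its own profit: π_G = q_G(212 - q_G - (184 - q_G)/2) - 69q_G = (120 - (1/2)q_G)q_G - 69q_G.
The leader's first-order condition 51 - q_G = 0 yields q_G = 51.
Then q_Y = (184 - 51)/2 = 133/2.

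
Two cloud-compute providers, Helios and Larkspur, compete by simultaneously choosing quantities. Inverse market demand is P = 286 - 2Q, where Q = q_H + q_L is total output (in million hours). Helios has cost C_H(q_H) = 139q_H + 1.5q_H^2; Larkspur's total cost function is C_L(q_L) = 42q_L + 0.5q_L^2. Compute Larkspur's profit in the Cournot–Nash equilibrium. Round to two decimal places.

Helios's profit: π_H = (286 - 2Q)q_H - (139q_H + (3/2)q_H²). Setting ∂π_H/∂q_H = 0: 147 - 7q_H - 2(q_L) = 0.
Larkspur's first-order condition: 244 - 5q_L - 2(q_H) = 0.
Rearranging gives the reaction functions q_H = (147 - 2q_L)/7 and q_L = (244 - 2q_H)/5.
Solving the pair: q_H = 247/31, q_L = 1414/31.
Price P = 286 - 2·(1661/31) = 178.8387.
Larkspur's profit: 178.8387·(1414/31) - 42·(1414/31) - (1/2)(1414/31)² = 5201.3424.

5201.34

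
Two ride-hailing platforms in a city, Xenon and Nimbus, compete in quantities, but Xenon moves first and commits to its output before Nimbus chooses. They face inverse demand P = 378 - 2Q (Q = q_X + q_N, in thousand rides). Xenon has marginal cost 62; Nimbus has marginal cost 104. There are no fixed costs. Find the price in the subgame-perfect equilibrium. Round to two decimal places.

Solve by backward induction. Given q_X, the follower Nimbus maximises π_N = (378 - 2q_X - 2q_N)q_N - 104q_N.
Setting the follower's marginal profit to zero, 274 - 2q_X - 4q_N = 0, i.e. q_N = (274 - 2q_X)/4.
The leader anticipates this reaction. Substituting into P = 378 - 2Q gives P = 241 - q_X, so π_X = (241 - q_X)q_X - 62q_X.
Leader FOC: 179 - 2q_X = 0, so q_X = 179/2.
Then q_N = (274 - 2·(179/2))/4 = 95/4.
Total output Q = 453/4, so price P = 378 - 2·(453/4) = 303/2.

151.50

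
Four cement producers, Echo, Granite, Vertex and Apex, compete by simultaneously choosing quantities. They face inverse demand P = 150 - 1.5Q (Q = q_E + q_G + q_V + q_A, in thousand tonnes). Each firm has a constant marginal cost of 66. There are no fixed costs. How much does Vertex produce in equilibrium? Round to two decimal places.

11.20

A representative firm's profit is π_i = q_i(150 - 1.5Q) - 66q_i.
First-order condition (treating rivals' output as given): 84 - 3q_i - (3/2)·Σ_{j≠i} q_j = 0.
With identical firms every q_j equals q_i, so Σ_{j≠i} q_j = 3q_i and 84 = (15/2)q_i, giving q_i = 56/5.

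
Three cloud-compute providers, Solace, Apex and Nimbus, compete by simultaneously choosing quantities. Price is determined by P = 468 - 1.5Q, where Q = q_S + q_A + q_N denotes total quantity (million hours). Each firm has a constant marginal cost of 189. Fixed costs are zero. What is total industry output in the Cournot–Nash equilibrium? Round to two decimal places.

Each firm earns π_i = (468 - 1.5Q)q_i - 189q_i.
First-order condition (treating rivals' output as given): 279 - 3q_i - (3/2)·Σ_{j≠i} q_j = 0.
By symmetry each firm produces the same amount; substituting Σ_{j≠i} q_j = 2q_i yields q_i = 279/6 = 93/2.
Total output Q = 93/2 + 93/2 + 93/2 = 279/2.

139.50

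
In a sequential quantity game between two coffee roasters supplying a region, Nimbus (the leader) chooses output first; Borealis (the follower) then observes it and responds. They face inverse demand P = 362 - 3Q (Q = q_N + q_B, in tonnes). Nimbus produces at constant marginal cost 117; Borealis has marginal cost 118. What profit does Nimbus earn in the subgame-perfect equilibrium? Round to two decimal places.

2521.50

The follower Borealis best-responds to any q_N: π_B = (362 - 3Q)q_B - 118q_B.
∂π_B/∂q_B = 244 - 3q_N - 6q_B = 0 gives the reaction function q_B = (244 - 3q_N)/6.
Nimbus substitutes q_B(q_N) into its own profit: π_N = q_N(362 - 3q_N - (244 - 3q_N)/2) - 117q_N = (240 - (3/2)q_N)q_N - 117q_N.
The leader's first-order condition 123 - 3q_N = 0 yields q_N = 41.
Then q_B = (244 - 3·41)/6 = 121/6.
Price P = 362 - 3·(367/6) = 357/2.
Nimbus's profit: (357/2 - 117)·41 = 2521.5000.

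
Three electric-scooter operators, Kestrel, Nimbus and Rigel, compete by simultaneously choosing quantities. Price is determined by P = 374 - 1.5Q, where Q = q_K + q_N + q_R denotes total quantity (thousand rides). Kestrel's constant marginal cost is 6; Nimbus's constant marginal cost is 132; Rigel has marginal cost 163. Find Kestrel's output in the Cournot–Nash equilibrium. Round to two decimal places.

108.50

Kestrel's profit: π_K = (374 - 1.5Q)q_K - (6q_K). Setting ∂π_K/∂q_K = 0: 368 - 3q_K - (3/2)(q_N + q_R) = 0.
Nimbus's profit: π_N = (374 - 1.5Q)q_N - (132q_N). Setting ∂π_N/∂q_N = 0: 242 - 3q_N - (3/2)(q_K + q_R) = 0.
Rigel's first-order condition: 211 - 3q_R - (3/2)(q_K + q_N) = 0.
Summing all 3 equations gives 821 − 6Q = 0, hence Q = 821/6.
Back-substituting: q_K = (368 − 821/4)/(3/2) = 217/2, q_N = (242 − 821/4)/(3/2) = 49/2, q_R = (211 − 821/4)/(3/2) = 23/6.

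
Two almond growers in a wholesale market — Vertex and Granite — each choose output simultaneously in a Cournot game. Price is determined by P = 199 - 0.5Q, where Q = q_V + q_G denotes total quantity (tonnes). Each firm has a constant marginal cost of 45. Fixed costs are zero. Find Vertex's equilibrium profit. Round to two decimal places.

A representative firm's profit is π_i = q_i(199 - 0.5Q) - 45q_i.
First-order condition (treating rivals' output as given): 154 - q_i - (1/2)q_j = 0.
With identical firms every q_j equals q_i, so q_j = q_i and 154 = (3/2)q_i, giving q_i = 308/3.
Price P = 199 - (1/2)·(616/3) = 289/3.
Vertex's profit: (289/3 - 45)·(308/3) = 5270.2222.

5270.22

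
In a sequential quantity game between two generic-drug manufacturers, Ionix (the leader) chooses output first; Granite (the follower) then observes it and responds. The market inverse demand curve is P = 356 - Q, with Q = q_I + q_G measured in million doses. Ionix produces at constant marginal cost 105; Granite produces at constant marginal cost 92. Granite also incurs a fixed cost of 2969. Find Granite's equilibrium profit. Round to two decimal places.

2287.25

Solve by backward induction. Given q_I, the follower Granite maximises π_G = (356 - q_I - q_G)q_G - 92q_G.
Follower FOC: 264 - q_I - 2q_G = 0, so q_G(q_I) = (264 - q_I)/2.
The leader anticipates this reaction. Substituting into P = 356 - Q gives P = 224 - (1/2)q_I, so π_I = (224 - (1/2)q_I)q_I - 105q_I.
The leader's first-order condition 119 - q_I = 0 yields q_I = 119.
Then q_G = (264 - 119)/2 = 145/2.
Price P = 356 - 383/2 = 329/2.
Granite's profit: (329/2 - 92)·(145/2) - 2969 = 2287.2500.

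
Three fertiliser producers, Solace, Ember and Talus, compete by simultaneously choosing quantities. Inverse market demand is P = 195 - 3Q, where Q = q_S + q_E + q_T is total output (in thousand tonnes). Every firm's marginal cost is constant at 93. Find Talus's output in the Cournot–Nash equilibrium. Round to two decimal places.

8.50

A representative firm's profit is π_i = q_i(195 - 3Q) - 93q_i.
First-order condition (treating rivals' output as given): 102 - 6q_i - 3·Σ_{j≠i} q_j = 0.
By symmetry each firm produces the same amount; substituting Σ_{j≠i} q_j = 2q_i yields q_i = 102/12 = 17/2.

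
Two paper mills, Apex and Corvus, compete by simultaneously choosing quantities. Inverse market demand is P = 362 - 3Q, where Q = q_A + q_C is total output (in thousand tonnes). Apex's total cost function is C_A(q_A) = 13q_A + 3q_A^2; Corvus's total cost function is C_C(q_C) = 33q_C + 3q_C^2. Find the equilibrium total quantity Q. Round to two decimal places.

45.20

Apex's profit: π_A = (362 - 3Q)q_A - (13q_A + 3q_A²). Setting ∂π_A/∂q_A = 0: 349 - 12q_A - 3(q_C) = 0.
Corvus's first-order condition: 329 - 12q_C - 3(q_A) = 0.
Rearranging gives the reaction functions q_A = (349 - 3q_C)/12 and q_C = (329 - 3q_A)/12.
Substituting one into the other gives q_A = 1067/45 and q_C = 967/45.
Total output Q = 1067/45 + 967/45 = 226/5.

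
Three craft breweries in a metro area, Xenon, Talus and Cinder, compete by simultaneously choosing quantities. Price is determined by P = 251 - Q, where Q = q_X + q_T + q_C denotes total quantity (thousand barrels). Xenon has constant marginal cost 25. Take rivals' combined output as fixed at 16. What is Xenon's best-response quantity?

With rivals' combined output fixed at 16, Xenon's profit is π_X = (251 - 16 - q_X)q_X - (25q_X) = (235 - q_X)q_X - (25q_X).
∂π_X/∂q_X = 210 - 2q_X = 0, so q_X = 105.

105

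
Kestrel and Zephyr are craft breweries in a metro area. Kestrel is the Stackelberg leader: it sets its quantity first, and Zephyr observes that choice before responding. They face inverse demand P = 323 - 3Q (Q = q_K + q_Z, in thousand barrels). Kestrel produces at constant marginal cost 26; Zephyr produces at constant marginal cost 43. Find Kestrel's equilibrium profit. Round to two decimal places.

4108.17

The follower Zephyr best-responds to any q_K: π_Z = (323 - 3Q)q_Z - 43q_Z.
Follower FOC: 280 - 3q_K - 6q_Z = 0, so q_Z(q_K) = (280 - 3q_K)/6.
The leader anticipates this reaction. Substituting into P = 323 - 3Q gives P = 183 - (3/2)q_K, so π_K = (183 - (3/2)q_K)q_K - 26q_K.
The leader's first-order condition 157 - 3q_K = 0 yields q_K = 157/3.
Then q_Z = (280 - 3·(157/3))/6 = 41/2.
Price P = 323 - 3·(437/6) = 209/2.
Kestrel's profit: (209/2 - 26)·(157/3) = 4108.1667.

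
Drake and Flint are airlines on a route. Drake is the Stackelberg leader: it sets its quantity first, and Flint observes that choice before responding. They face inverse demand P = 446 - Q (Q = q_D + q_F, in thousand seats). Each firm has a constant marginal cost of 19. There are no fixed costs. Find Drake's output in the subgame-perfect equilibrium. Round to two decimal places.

Solve by backward induction. Given q_D, the follower Flint maximises π_F = (446 - q_D - q_F)q_F - 19q_F.
Setting the follower's marginal profit to zero, 427 - q_D - 2q_F = 0, i.e. q_F = (427 - q_D)/2.
The leader anticipates this reaction. Substituting into P = 446 - Q gives P = 465/2 - (1/2)q_D, so π_D = (465/2 - (1/2)q_D)q_D - 19q_D.
Maximising: ∂π_D/∂q_D = 427/2 - q_D = 0, giving q_D = 427/2.
Then q_F = (427 - 427/2)/2 = 427/4.

213.50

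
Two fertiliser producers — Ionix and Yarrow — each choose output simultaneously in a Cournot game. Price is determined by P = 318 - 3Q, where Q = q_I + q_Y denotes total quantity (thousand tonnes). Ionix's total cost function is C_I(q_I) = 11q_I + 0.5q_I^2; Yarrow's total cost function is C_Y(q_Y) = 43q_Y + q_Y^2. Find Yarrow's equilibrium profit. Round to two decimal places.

1825.29

Ionix's profit: π_I = (318 - 3Q)q_I - (11q_I + (1/2)q_I²). Setting ∂π_I/∂q_I = 0: 307 - 7q_I - 3(q_Y) = 0.
Yarrow's profit: π_Y = (318 - 3Q)q_Y - (43q_Y + q_Y²). Setting ∂π_Y/∂q_Y = 0: 275 - 8q_Y - 3(q_I) = 0.
Rearranging gives the reaction functions q_I = (307 - 3q_Y)/7 and q_Y = (275 - 3q_I)/8.
Solving the pair: q_I = 1631/47, q_Y = 1004/47.
Price P = 318 - 3·56.0638 = 149.8085.
Yarrow's profit: 149.8085·(1004/47) - 43·(1004/47) - (1004/47)² = 1825.2893.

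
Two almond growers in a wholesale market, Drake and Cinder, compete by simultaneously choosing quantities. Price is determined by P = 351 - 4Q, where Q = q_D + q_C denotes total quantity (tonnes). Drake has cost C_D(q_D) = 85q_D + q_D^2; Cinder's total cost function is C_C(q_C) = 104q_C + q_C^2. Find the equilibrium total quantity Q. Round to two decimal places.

Drake's profit: π_D = (351 - 4Q)q_D - (85q_D + q_D²). Setting ∂π_D/∂q_D = 0: 266 - 10q_D - 4(q_C) = 0.
Cinder's profit: π_C = (351 - 4Q)q_C - (104q_C + q_C²). Setting ∂π_C/∂q_C = 0: 247 - 10q_C - 4(q_D) = 0.
Best responses: q_D = (266 - 4q_C)/10, q_C = (247 - 4q_D)/10.
Solving the pair: q_D = 418/21, q_C = 703/42.
Total output Q = 418/21 + 703/42 = 513/14.

36.64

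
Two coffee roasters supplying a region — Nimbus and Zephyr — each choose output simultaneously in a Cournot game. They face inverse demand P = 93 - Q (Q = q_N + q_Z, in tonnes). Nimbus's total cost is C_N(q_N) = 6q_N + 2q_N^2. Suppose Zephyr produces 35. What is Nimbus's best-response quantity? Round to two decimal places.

With the rival's output fixed at 35, Nimbus's profit is π_N = (93 - 35 - q_N)q_N - (6q_N + 2q_N²) = (58 - q_N)q_N - (6q_N + 2q_N²).
∂π_N/∂q_N = 52 - 6q_N = 0, so q_N = 26/3.

8.67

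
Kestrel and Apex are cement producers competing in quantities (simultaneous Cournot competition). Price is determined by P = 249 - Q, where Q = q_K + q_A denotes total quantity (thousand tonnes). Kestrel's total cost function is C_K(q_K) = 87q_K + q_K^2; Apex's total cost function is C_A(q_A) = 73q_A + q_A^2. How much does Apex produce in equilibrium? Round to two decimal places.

Kestrel's profit: π_K = (249 - Q)q_K - (87q_K + q_K²). Setting ∂π_K/∂q_K = 0: 162 - 4q_K - (q_A) = 0.
Apex's first-order condition: 176 - 4q_A - (q_K) = 0.
Best responses: q_K = (162 - q_A)/4, q_A = (176 - q_K)/4.
Substituting one into the other gives q_K = 472/15 and q_A = 542/15.

36.13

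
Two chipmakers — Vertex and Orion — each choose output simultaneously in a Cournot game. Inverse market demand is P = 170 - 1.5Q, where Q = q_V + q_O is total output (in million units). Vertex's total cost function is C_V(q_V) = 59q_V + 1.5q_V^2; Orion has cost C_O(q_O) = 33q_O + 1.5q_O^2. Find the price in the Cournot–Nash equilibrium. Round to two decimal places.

Vertex's profit: π_V = (170 - 1.5Q)q_V - (59q_V + (3/2)q_V²). Setting ∂π_V/∂q_V = 0: 111 - 6q_V - (3/2)(q_O) = 0.
Orion's profit: π_O = (170 - 1.5Q)q_O - (33q_O + (3/2)q_O²). Setting ∂π_O/∂q_O = 0: 137 - 6q_O - (3/2)(q_V) = 0.
Rearranging gives the reaction functions q_V = (111 - (3/2)q_O)/6 and q_O = (137 - (3/2)q_V)/6.
Substituting one into the other gives q_V = 614/45 and q_O = 874/45.
Total output Q = 496/15, so price P = 170 - (3/2)·(496/15) = 602/5.

120.40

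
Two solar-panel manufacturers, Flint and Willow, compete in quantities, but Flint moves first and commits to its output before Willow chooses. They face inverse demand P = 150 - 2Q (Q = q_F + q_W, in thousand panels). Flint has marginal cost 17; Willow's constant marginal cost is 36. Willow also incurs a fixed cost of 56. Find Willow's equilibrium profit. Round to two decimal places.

Solve by backward induction. Given q_F, the follower Willow maximises π_W = (150 - 2q_F - 2q_W)q_W - 36q_W.
Follower FOC: 114 - 2q_F - 4q_W = 0, so q_W(q_F) = (114 - 2q_F)/4.
Flint substitutes q_W(q_F) into its own profit: π_F = q_F(150 - 2q_F - (114 - 2q_F)/2) - 17q_F = (93 - q_F)q_F - 17q_F.
Leader FOC: 76 - 2q_F = 0, so q_F = 38.
Then q_W = (114 - 2·38)/4 = 19/2.
Price P = 150 - 2·(95/2) = 55.
Willow's profit: (55 - 36)·(19/2) - 56 = 249/2.

124.50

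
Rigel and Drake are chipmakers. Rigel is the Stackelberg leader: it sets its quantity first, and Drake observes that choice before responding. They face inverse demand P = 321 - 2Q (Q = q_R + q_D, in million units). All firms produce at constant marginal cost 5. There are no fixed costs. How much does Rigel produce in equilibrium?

Solve by backward induction. Given q_R, the follower Drake maximises π_D = (321 - 2q_R - 2q_D)q_D - 5q_D.
Follower FOC: 316 - 2q_R - 4q_D = 0, so q_D(q_R) = (316 - 2q_R)/4.
Rigel substitutes q_D(q_R) into its own profit: π_R = q_R(321 - 2q_R - (316 - 2q_R)/2) - 5q_R = (163 - q_R)q_R - 5q_R.
The leader's first-order condition 158 - 2q_R = 0 yields q_R = 79.
Then q_D = (316 - 2·79)/4 = 79/2.

79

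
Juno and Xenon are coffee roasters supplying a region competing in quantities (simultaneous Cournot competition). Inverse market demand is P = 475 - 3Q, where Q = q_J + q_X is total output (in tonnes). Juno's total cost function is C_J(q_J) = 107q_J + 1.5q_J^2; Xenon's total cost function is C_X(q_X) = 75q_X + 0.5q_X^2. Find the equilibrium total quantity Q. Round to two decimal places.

71.70

Juno's profit: π_J = (475 - 3Q)q_J - (107q_J + (3/2)q_J²). Setting ∂π_J/∂q_J = 0: 368 - 9q_J - 3(q_X) = 0.
Xenon's first-order condition: 400 - 7q_X - 3(q_J) = 0.
So q_J = (368 - 3q_X)/9 and q_X = (400 - 3q_J)/7.
Solving the pair: q_J = 688/27, q_X = 416/9.
Total output Q = 688/27 + 416/9 = 1936/27.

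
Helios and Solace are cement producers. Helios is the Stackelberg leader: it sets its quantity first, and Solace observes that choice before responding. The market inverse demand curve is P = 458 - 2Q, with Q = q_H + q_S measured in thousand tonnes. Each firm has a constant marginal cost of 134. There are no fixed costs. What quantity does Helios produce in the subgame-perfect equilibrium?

81

Solve by backward induction. Given q_H, the follower Solace maximises π_S = (458 - 2q_H - 2q_S)q_S - 134q_S.
Follower FOC: 324 - 2q_H - 4q_S = 0, so q_S(q_H) = (324 - 2q_H)/4.
The leader anticipates this reaction. Substituting into P = 458 - 2Q gives P = 296 - q_H, so π_H = (296 - q_H)q_H - 134q_H.
The leader's first-order condition 162 - 2q_H = 0 yields q_H = 81.
Then q_S = (324 - 2·81)/4 = 81/2.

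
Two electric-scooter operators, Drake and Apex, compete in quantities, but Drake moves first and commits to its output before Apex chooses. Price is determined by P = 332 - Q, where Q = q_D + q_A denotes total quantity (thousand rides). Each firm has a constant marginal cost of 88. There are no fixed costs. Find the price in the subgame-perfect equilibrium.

Solve by backward induction. Given q_D, the follower Apex maximises π_A = (332 - q_D - q_A)q_A - 88q_A.
Setting the follower's marginal profit to zero, 244 - q_D - 2q_A = 0, i.e. q_A = (244 - q_D)/2.
The leader anticipates this reaction. Substituting into P = 332 - Q gives P = 210 - (1/2)q_D, so π_D = (210 - (1/2)q_D)q_D - 88q_D.
Leader FOC: 122 - q_D = 0, so q_D = 122.
Then q_A = (244 - 122)/2 = 61.
Total output Q = 183, so price P = 332 - 183 = 149.

149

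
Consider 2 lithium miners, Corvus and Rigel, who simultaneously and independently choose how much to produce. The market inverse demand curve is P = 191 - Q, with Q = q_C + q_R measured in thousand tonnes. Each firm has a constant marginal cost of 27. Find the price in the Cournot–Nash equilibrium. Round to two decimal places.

81.67

A representative firm's profit is π_i = q_i(191 - Q) - 27q_i.
Setting ∂π_i/∂q_i = 0 with rivals' quantities fixed: 164 - 2q_i - q_j = 0.
With identical firms every q_j equals q_i, so q_j = q_i and 164 = 3q_i, giving q_i = 164/3.
Total output Q = 328/3, so price P = 191 - 328/3 = 245/3.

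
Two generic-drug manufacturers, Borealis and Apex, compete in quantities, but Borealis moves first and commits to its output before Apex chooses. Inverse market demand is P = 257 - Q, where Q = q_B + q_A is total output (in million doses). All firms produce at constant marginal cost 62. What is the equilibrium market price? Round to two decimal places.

The follower Apex best-responds to any q_B: π_A = (257 - Q)q_A - 62q_A.
Follower FOC: 195 - q_B - 2q_A = 0, so q_A(q_B) = (195 - q_B)/2.
The leader anticipates this reaction. Substituting into P = 257 - Q gives P = 319/2 - (1/2)q_B, so π_B = (319/2 - (1/2)q_B)q_B - 62q_B.
Maximising: ∂π_B/∂q_B = 195/2 - q_B = 0, giving q_B = 195/2.
Then q_A = (195 - 195/2)/2 = 195/4.
Total output Q = 585/4, so price P = 257 - 585/4 = 443/4.

110.75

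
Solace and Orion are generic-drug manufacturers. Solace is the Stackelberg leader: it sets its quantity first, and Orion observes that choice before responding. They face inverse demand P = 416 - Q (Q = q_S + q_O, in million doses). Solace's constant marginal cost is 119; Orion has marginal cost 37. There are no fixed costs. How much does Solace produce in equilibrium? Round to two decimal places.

107.50

The follower Orion best-responds to any q_S: π_O = (416 - Q)q_O - 37q_O.
Follower FOC: 379 - q_S - 2q_O = 0, so q_O(q_S) = (379 - q_S)/2.
Solace substitutes q_O(q_S) into its own profit: π_S = q_S(416 - q_S - (379 - q_S)/2) - 119q_S = (453/2 - (1/2)q_S)q_S - 119q_S.
Leader FOC: 215/2 - q_S = 0, so q_S = 215/2.
Then q_O = (379 - 215/2)/2 = 543/4.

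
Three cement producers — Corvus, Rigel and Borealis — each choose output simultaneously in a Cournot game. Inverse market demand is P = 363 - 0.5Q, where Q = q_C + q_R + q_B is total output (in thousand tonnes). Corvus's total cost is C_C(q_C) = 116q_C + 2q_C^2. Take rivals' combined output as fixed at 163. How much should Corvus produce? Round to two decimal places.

With rivals' combined output fixed at 163, Corvus's profit is π_C = (363 - (1/2)·163 - (1/2)q_C)q_C - (116q_C + 2q_C²) = (563/2 - (1/2)q_C)q_C - (116q_C + 2q_C²).
∂π_C/∂q_C = 331/2 - 5q_C = 0, so q_C = 331/10.

33.10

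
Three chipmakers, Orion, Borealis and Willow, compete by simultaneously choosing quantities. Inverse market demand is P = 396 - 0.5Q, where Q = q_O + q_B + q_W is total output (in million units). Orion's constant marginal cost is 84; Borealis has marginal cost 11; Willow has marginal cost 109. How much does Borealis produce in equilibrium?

278

Orion's profit: π_O = (396 - 0.5Q)q_O - (84q_O). Setting ∂π_O/∂q_O = 0: 312 - q_O - (1/2)(q_B + q_W) = 0.
Borealis's profit: π_B = (396 - 0.5Q)q_B - (11q_B). Setting ∂π_B/∂q_B = 0: 385 - q_B - (1/2)(q_O + q_W) = 0.
Willow's first-order condition: 287 - q_W - (1/2)(q_O + q_B) = 0.
Adding the 3 first-order conditions: 984 − 2Q = 0, so Q = 492.
Back-substituting: q_O = (312 − 246)/(1/2) = 132, q_B = (385 − 246)/(1/2) = 278, q_W = (287 − 246)/(1/2) = 82.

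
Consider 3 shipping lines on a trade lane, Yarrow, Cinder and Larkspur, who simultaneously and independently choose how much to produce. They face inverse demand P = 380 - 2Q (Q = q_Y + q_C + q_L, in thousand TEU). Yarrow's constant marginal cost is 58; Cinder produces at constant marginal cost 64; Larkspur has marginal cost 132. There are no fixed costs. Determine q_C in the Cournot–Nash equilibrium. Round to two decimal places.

47.25

Yarrow's profit: π_Y = (380 - 2Q)q_Y - (58q_Y). Setting ∂π_Y/∂q_Y = 0: 322 - 4q_Y - 2(q_C + q_L) = 0.
Cinder's first-order condition: 316 - 4q_C - 2(q_Y + q_L) = 0.
Larkspur's first-order condition: 248 - 4q_L - 2(q_Y + q_C) = 0.
Adding the 3 conditions: 886 − 4Q − 4Q = 0, i.e. Q = 443/4.
Back-substituting: q_Y = (322 − 443/2)/2 = 201/4, q_C = (316 − 443/2)/2 = 189/4, q_L = (248 − 443/2)/2 = 53/4.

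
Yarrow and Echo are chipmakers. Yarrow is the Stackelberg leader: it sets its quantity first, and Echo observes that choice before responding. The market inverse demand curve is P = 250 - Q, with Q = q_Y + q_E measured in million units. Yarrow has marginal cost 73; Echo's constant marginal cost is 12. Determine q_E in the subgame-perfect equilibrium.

The follower Echo best-responds to any q_Y: π_E = (250 - Q)q_E - 12q_E.
∂π_E/∂q_E = 238 - q_Y - 2q_E = 0 gives the reaction function q_E = (238 - q_Y)/2.
Yarrow substitutes q_E(q_Y) into its own profit: π_Y = q_Y(250 - q_Y - (238 - q_Y)/2) - 73q_Y = (131 - (1/2)q_Y)q_Y - 73q_Y.
The leader's first-order condition 58 - q_Y = 0 yields q_Y = 58.
Then q_E = (238 - 58)/2 = 90.

90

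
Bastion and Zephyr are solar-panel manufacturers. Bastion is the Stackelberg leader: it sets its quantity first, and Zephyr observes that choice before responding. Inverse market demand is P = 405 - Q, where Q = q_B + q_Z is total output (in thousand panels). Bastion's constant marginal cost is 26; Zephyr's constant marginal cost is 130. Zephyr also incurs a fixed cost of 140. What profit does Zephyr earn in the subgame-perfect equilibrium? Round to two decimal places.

140.56

Solve by backward induction. Given q_B, the follower Zephyr maximises π_Z = (405 - q_B - q_Z)q_Z - 130q_Z.
Follower FOC: 275 - q_B - 2q_Z = 0, so q_Z(q_B) = (275 - q_B)/2.
The leader anticipates this reaction. Substituting into P = 405 - Q gives P = 535/2 - (1/2)q_B, so π_B = (535/2 - (1/2)q_B)q_B - 26q_B.
Leader FOC: 483/2 - q_B = 0, so q_B = 483/2.
Then q_Z = (275 - 483/2)/2 = 67/4.
Price P = 405 - 1033/4 = 587/4.
Zephyr's profit: (587/4 - 130)·(67/4) - 140 = 140.5625.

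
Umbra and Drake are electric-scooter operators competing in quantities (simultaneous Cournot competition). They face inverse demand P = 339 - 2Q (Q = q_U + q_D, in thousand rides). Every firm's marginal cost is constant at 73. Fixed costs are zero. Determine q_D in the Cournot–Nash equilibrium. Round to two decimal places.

Each firm earns π_i = (339 - 2Q)q_i - 73q_i.
Setting ∂π_i/∂q_i = 0 with rivals' quantities fixed: 266 - 4q_i - 2q_j = 0.
With identical firms every q_j equals q_i, so q_j = q_i and 266 = 6q_i, giving q_i = 133/3.

44.33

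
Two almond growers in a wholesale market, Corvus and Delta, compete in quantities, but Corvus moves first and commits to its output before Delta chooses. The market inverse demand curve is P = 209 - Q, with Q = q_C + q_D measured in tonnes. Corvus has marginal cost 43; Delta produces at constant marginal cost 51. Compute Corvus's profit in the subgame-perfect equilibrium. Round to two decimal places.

Solve by backward induction. Given q_C, the follower Delta maximises π_D = (209 - q_C - q_D)q_D - 51q_D.
∂π_D/∂q_D = 158 - q_C - 2q_D = 0 gives the reaction function q_D = (158 - q_C)/2.
The leader anticipates this reaction. Substituting into P = 209 - Q gives P = 130 - (1/2)q_C, so π_C = (130 - (1/2)q_C)q_C - 43q_C.
The leader's first-order condition 87 - q_C = 0 yields q_C = 87.
Then q_D = (158 - 87)/2 = 71/2.
Price P = 209 - 245/2 = 173/2.
Corvus's profit: (173/2 - 43)·87 = 3784.5000.

3784.50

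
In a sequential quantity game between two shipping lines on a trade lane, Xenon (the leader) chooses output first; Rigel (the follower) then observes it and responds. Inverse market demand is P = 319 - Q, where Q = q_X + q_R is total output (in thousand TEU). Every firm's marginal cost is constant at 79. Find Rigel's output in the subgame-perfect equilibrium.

Solve by backward induction. Given q_X, the follower Rigel maximises π_R = (319 - q_X - q_R)q_R - 79q_R.
∂π_R/∂q_R = 240 - q_X - 2q_R = 0 gives the reaction function q_R = (240 - q_X)/2.
Xenon substitutes q_R(q_X) into its own profit: π_X = q_X(319 - q_X - (240 - q_X)/2) - 79q_X = (199 - (1/2)q_X)q_X - 79q_X.
Leader FOC: 120 - q_X = 0, so q_X = 120.
Then q_R = (240 - 120)/2 = 60.

60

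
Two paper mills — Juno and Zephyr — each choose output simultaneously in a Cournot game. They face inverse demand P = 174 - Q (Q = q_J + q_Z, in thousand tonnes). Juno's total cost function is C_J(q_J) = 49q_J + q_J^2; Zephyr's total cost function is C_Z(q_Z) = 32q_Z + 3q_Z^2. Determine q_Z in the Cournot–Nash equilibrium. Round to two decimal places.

14.29

Juno's profit: π_J = (174 - Q)q_J - (49q_J + q_J²). Setting ∂π_J/∂q_J = 0: 125 - 4q_J - (q_Z) = 0.
Zephyr's profit: π_Z = (174 - Q)q_Z - (32q_Z + 3q_Z²). Setting ∂π_Z/∂q_Z = 0: 142 - 8q_Z - (q_J) = 0.
Rearranging gives the reaction functions q_J = (125 - q_Z)/4 and q_Z = (142 - q_J)/8.
Substituting one into the other gives q_J = 858/31 and q_Z = 443/31.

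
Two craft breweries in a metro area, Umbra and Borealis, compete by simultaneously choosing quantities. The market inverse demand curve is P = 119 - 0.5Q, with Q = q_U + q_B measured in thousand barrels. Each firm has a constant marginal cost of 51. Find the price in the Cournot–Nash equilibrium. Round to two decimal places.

A representative firm's profit is π_i = q_i(119 - 0.5Q) - 51q_i.
Setting ∂π_i/∂q_i = 0 with rivals' quantities fixed: 68 - q_i - (1/2)q_j = 0.
By symmetry each firm produces the same amount; substituting q_j = q_i yields q_i = 68/(3/2) = 136/3.
Total output Q = 272/3, so price P = 119 - (1/2)·(272/3) = 221/3.

73.67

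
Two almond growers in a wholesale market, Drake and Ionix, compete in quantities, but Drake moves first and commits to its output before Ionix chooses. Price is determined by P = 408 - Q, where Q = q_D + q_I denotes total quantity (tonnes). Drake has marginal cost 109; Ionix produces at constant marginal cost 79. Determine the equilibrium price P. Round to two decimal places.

The follower Ionix best-responds to any q_D: π_I = (408 - Q)q_I - 79q_I.
Follower FOC: 329 - q_D - 2q_I = 0, so q_I(q_D) = (329 - q_D)/2.
Drake substitutes q_I(q_D) into its own profit: π_D = q_D(408 - q_D - (329 - q_D)/2) - 109q_D = (487/2 - (1/2)q_D)q_D - 109q_D.
Leader FOC: 269/2 - q_D = 0, so q_D = 269/2.
Then q_I = (329 - 269/2)/2 = 389/4.
Total output Q = 927/4, so price P = 408 - 927/4 = 705/4.

176.25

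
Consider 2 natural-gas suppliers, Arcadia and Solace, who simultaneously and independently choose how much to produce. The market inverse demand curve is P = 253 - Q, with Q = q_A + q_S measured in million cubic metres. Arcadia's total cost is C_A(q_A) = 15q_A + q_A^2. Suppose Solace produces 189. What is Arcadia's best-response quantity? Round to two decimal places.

12.25

With the rival's output fixed at 189, Arcadia's profit is π_A = (253 - 189 - q_A)q_A - (15q_A + q_A²) = (64 - q_A)q_A - (15q_A + q_A²).
∂π_A/∂q_A = 49 - 4q_A = 0, so q_A = 49/4.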